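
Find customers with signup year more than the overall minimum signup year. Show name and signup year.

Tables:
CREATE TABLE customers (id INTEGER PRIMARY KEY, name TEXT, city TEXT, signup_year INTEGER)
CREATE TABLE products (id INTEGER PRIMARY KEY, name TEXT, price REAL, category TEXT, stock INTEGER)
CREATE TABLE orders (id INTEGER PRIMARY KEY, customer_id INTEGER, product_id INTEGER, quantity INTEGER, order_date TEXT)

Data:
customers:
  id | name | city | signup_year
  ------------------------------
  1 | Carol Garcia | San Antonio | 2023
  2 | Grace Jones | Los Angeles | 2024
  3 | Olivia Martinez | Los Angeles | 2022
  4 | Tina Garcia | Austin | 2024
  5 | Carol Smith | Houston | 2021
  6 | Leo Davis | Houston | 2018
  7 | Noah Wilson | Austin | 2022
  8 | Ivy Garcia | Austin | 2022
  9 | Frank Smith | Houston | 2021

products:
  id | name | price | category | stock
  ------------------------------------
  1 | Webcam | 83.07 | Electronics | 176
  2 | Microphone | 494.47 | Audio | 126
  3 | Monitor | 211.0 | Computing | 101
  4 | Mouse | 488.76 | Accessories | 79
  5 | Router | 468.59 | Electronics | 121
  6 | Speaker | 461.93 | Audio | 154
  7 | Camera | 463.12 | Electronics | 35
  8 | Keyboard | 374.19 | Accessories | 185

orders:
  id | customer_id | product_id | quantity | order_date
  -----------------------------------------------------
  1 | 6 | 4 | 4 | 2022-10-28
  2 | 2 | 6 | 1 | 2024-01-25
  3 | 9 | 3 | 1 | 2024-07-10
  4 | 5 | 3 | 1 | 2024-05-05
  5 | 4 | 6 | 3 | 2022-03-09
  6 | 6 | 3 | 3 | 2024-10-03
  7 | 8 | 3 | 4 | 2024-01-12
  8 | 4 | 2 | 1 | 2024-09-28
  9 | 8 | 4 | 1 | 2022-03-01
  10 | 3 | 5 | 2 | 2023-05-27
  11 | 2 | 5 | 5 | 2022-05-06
SELECT name, signup_year FROM customers WHERE signup_year > (SELECT MIN(signup_year) FROM customers)

Execution result:
name | signup_year
Carol Garcia | 2023
Grace Jones | 2024
Olivia Martinez | 2022
Tina Garcia | 2024
Carol Smith | 2021
Noah Wilson | 2022
Ivy Garcia | 2022
Frank Smith | 2021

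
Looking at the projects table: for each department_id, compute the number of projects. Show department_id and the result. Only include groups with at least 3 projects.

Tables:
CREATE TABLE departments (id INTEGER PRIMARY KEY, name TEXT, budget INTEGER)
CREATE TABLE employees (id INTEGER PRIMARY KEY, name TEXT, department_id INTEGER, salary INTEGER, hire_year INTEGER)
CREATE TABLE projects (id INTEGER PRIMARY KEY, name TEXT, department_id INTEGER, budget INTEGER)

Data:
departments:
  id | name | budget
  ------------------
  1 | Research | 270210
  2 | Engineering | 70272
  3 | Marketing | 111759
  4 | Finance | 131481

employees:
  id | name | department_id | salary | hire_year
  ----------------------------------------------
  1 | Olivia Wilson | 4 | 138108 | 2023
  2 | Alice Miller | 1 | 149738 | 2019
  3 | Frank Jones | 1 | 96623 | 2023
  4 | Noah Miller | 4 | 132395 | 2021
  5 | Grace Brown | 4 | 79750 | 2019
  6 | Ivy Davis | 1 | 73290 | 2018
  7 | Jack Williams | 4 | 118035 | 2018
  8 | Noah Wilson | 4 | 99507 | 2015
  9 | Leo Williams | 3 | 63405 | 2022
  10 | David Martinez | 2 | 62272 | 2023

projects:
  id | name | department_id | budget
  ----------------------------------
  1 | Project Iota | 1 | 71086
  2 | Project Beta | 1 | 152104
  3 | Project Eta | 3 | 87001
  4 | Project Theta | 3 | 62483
SELECT department_id, COUNT(*) AS n FROM projects GROUP BY department_id HAVING COUNT(*) >= 3

Execution result:
(no rows)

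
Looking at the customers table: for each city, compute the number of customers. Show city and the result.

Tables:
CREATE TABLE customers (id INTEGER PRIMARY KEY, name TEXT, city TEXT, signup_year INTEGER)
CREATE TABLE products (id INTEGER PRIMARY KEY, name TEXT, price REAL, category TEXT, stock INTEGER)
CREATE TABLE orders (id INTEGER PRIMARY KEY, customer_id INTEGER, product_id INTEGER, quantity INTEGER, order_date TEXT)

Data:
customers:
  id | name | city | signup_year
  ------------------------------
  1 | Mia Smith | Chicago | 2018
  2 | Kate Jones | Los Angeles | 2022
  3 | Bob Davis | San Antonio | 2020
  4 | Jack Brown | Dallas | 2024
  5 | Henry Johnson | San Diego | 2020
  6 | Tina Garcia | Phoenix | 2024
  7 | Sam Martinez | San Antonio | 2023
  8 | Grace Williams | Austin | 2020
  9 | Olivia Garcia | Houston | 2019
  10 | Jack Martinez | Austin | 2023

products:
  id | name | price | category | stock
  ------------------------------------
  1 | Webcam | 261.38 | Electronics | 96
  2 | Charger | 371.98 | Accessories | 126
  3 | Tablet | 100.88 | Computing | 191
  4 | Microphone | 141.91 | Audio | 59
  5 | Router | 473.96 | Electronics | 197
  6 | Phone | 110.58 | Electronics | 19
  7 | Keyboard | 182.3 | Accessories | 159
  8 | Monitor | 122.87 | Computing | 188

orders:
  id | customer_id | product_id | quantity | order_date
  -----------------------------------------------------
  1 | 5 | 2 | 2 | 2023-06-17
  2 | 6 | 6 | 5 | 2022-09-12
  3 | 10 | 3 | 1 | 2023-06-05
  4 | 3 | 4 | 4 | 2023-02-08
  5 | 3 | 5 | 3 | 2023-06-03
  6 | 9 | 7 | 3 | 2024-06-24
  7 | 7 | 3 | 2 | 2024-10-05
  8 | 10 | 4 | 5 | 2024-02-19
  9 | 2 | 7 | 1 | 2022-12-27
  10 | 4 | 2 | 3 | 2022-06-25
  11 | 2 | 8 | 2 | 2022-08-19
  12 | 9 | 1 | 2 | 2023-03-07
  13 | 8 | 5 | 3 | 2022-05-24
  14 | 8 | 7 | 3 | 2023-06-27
SELECT city, COUNT(*) AS n FROM customers GROUP BY city

Execution result:
city | n
Austin | 2
Chicago | 1
Dallas | 1
Houston | 1
Los Angeles | 1
Phoenix | 1
San Antonio | 2
San Diego | 1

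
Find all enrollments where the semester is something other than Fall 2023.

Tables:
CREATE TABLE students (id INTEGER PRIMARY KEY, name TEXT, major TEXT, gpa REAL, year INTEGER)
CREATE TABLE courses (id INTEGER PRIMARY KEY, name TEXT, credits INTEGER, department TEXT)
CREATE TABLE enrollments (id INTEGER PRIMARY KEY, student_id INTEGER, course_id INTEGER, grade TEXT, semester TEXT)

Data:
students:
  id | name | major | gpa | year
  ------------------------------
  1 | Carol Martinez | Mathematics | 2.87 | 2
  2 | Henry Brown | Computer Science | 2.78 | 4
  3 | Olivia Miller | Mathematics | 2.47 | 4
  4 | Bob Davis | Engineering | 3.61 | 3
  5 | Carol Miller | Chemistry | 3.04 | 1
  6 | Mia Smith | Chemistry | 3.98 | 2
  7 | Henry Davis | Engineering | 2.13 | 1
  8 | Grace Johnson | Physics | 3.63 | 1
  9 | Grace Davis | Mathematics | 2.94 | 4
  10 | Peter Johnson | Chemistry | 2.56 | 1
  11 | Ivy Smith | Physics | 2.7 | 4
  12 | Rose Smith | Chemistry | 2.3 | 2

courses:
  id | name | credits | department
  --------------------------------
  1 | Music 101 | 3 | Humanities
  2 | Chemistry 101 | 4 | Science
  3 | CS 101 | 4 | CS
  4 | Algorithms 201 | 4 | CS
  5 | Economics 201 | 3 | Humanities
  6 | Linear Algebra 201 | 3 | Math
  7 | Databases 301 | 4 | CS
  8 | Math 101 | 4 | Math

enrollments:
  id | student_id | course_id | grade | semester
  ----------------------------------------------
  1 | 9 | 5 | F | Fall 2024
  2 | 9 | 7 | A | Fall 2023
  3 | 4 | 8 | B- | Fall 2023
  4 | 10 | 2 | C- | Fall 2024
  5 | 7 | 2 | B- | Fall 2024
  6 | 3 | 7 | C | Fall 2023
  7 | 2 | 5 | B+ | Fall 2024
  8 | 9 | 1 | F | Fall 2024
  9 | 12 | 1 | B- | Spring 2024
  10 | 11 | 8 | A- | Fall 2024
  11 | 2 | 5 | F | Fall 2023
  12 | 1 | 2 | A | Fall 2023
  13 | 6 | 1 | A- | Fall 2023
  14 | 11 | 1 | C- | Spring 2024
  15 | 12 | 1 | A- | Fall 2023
SELECT id, semester FROM enrollments WHERE semester <> 'Fall 2023'

Execution result:
id | semester
1 | Fall 2024
4 | Fall 2024
5 | Fall 2024
7 | Fall 2024
8 | Fall 2024
9 | Spring 2024
10 | Fall 2024
14 | Spring 2024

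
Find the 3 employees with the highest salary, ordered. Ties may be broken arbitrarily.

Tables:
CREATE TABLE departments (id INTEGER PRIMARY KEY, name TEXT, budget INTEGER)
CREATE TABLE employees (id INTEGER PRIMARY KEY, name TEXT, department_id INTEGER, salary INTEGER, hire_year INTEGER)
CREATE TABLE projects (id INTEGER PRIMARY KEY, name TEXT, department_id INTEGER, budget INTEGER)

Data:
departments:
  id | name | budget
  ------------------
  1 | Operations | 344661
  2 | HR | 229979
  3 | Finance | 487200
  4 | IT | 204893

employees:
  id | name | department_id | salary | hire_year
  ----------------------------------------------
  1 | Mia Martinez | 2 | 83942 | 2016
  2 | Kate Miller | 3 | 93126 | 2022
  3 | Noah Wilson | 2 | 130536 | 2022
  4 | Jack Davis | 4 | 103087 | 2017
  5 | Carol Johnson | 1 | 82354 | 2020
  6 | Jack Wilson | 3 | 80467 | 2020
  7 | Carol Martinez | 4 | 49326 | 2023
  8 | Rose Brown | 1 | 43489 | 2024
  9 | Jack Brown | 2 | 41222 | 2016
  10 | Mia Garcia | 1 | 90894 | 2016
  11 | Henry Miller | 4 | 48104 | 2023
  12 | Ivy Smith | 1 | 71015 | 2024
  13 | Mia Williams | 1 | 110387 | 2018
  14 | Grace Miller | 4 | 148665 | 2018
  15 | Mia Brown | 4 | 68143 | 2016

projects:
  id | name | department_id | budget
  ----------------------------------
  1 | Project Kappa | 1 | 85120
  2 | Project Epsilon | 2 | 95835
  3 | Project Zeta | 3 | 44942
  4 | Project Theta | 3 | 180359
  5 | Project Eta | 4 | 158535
SELECT name, salary FROM employees ORDER BY salary DESC LIMIT 3

Execution result:
name | salary
Grace Miller | 148665
Noah Wilson | 130536
Mia Williams | 110387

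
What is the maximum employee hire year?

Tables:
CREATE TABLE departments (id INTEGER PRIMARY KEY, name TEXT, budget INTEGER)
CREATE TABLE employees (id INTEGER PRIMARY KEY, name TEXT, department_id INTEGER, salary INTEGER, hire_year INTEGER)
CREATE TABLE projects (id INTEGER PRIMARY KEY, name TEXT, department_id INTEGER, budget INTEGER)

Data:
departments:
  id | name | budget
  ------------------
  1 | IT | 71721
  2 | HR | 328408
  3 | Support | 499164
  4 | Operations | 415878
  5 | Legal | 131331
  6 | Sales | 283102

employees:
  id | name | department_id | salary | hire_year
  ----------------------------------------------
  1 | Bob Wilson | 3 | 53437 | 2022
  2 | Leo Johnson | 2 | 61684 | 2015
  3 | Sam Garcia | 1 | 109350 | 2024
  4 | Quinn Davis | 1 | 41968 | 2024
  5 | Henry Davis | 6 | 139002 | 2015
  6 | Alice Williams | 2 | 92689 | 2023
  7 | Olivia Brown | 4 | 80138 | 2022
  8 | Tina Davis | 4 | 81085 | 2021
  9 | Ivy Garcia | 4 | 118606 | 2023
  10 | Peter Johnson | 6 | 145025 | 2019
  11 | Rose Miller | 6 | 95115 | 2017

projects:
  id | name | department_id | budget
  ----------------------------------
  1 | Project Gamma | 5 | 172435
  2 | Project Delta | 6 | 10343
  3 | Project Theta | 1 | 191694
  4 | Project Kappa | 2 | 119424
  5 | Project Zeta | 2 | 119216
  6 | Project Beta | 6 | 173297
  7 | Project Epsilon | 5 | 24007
SELECT MAX(hire_year) FROM employees

Execution result:
2024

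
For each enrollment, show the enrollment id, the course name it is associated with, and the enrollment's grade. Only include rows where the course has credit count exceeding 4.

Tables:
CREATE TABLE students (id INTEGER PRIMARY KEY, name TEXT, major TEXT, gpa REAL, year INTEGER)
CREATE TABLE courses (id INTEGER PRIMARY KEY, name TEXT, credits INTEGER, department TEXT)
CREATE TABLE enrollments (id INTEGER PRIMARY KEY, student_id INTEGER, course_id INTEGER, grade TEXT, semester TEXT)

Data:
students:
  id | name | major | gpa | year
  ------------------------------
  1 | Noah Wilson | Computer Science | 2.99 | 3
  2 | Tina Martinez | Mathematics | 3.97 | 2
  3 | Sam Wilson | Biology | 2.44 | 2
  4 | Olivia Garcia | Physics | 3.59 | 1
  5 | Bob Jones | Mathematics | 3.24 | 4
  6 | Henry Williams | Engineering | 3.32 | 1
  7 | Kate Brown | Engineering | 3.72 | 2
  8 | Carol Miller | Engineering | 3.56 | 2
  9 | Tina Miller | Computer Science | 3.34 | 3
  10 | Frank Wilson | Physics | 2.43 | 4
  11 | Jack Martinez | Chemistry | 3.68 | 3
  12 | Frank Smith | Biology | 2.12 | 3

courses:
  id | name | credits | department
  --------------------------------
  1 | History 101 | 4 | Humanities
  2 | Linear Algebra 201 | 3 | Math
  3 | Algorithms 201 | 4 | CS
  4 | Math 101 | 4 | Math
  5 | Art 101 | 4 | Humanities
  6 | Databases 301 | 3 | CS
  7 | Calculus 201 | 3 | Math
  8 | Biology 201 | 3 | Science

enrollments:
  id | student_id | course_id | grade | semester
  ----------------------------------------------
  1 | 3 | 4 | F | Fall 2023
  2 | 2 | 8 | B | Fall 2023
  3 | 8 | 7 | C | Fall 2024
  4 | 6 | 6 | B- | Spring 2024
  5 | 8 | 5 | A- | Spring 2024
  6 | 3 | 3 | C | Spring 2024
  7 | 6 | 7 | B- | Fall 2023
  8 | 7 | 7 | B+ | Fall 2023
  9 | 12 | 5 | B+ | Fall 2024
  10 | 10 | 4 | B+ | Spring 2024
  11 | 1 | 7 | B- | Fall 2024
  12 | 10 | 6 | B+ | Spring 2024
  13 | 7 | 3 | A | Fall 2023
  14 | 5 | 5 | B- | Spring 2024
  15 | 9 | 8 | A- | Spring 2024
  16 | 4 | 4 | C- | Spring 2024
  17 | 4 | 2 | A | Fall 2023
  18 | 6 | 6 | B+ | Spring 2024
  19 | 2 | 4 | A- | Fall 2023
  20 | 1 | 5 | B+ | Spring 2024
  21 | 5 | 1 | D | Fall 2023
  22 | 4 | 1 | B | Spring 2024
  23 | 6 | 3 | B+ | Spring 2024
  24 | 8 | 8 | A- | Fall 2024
SELECT c.id, p.name AS course, c.grade FROM enrollments c JOIN courses p ON c.course_id = p.id WHERE p.credits > 4

Execution result:
(no rows)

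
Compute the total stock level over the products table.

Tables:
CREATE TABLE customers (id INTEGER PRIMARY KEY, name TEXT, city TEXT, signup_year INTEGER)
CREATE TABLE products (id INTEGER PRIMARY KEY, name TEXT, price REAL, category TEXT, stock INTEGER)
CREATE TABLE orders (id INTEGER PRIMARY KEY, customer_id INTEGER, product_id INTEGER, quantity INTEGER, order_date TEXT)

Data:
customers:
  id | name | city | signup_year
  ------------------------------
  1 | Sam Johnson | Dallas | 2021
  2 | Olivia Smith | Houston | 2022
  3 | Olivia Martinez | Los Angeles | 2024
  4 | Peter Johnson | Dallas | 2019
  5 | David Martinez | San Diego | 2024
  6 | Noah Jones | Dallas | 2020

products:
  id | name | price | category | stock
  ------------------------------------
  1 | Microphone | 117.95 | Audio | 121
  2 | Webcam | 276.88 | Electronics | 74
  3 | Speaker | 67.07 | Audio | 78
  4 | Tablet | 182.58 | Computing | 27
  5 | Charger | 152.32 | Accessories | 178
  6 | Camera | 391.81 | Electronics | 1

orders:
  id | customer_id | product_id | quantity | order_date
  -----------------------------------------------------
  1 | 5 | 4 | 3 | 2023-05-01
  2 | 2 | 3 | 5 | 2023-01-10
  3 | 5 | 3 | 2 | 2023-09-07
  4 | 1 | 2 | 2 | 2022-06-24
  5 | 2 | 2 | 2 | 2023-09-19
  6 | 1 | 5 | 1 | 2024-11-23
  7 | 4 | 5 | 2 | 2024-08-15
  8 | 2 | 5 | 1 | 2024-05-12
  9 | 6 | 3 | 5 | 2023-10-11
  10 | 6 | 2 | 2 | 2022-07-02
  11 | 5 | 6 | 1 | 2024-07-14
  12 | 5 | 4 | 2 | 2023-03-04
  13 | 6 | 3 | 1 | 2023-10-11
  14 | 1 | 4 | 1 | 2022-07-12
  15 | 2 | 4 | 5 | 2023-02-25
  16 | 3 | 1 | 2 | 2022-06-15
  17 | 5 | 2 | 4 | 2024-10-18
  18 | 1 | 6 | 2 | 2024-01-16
SELECT SUM(stock) FROM products

Execution result:
479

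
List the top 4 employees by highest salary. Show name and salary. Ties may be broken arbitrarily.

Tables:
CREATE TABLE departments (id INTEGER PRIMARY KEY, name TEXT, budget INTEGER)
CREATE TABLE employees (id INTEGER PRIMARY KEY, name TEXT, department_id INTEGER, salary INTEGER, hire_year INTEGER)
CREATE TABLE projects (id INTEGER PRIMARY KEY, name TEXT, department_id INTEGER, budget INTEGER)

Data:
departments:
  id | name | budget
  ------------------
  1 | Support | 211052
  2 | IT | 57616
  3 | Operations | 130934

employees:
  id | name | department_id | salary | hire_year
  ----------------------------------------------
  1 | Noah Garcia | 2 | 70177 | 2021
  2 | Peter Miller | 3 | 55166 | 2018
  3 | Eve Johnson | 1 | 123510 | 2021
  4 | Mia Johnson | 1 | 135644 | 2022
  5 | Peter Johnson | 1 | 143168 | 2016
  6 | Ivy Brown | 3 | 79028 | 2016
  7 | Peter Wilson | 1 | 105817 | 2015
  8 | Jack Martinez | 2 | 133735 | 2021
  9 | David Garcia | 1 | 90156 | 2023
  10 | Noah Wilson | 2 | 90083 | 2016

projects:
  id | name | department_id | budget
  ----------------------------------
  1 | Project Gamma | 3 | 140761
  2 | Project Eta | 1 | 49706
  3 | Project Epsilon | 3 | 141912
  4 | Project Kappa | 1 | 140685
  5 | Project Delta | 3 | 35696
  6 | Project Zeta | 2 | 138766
SELECT name, salary FROM employees ORDER BY salary DESC LIMIT 4

Execution result:
name | salary
Peter Johnson | 143168
Mia Johnson | 135644
Jack Martinez | 133735
Eve Johnson | 123510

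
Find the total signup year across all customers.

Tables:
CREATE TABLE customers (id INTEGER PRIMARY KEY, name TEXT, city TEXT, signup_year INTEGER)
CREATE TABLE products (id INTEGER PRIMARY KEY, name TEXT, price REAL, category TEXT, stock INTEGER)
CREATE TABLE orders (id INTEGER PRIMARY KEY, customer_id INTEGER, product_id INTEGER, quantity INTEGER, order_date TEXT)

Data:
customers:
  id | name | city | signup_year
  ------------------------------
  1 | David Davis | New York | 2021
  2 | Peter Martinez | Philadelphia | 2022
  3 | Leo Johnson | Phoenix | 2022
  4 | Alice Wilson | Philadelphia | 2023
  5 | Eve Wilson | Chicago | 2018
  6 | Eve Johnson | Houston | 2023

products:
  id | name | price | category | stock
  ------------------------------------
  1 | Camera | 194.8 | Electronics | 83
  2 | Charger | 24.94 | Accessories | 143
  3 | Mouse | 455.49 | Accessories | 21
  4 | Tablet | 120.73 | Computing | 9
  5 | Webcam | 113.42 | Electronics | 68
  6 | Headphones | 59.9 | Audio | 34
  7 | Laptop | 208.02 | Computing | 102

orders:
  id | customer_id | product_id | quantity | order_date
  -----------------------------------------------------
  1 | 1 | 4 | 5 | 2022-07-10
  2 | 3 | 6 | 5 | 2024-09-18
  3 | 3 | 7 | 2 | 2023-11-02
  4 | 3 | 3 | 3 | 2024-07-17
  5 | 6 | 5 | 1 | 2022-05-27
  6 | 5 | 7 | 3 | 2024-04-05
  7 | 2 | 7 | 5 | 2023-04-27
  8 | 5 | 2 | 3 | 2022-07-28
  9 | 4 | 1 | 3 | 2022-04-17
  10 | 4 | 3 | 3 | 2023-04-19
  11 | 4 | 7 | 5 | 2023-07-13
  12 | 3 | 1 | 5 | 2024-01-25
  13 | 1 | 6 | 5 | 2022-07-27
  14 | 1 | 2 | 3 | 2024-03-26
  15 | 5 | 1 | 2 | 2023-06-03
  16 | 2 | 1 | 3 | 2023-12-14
SELECT SUM(signup_year) FROM customers

Execution result:
12129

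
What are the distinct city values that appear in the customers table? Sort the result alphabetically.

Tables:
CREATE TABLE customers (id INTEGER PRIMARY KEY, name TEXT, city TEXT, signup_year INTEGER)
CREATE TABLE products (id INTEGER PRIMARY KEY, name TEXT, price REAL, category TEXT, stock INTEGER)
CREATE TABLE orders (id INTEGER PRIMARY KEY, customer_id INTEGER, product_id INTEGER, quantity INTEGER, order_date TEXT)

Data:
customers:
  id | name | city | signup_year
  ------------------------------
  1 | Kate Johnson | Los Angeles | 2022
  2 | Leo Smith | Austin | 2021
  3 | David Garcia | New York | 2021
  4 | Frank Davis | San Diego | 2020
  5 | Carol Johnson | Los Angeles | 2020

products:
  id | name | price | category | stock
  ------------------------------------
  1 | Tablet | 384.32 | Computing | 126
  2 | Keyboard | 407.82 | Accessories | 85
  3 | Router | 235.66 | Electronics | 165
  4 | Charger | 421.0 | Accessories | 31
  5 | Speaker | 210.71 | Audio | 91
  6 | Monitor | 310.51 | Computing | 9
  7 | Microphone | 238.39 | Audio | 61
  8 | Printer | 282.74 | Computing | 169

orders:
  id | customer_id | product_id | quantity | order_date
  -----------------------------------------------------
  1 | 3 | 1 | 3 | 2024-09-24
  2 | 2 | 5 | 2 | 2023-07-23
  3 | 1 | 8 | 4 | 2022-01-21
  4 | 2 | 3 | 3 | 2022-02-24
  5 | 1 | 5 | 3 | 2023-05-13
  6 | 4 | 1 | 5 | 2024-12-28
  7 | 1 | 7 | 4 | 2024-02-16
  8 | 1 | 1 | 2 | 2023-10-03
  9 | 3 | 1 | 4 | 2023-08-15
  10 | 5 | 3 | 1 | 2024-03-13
SELECT DISTINCT city FROM customers ORDER BY city

Execution result:
city
Austin
Los Angeles
New York
San Diego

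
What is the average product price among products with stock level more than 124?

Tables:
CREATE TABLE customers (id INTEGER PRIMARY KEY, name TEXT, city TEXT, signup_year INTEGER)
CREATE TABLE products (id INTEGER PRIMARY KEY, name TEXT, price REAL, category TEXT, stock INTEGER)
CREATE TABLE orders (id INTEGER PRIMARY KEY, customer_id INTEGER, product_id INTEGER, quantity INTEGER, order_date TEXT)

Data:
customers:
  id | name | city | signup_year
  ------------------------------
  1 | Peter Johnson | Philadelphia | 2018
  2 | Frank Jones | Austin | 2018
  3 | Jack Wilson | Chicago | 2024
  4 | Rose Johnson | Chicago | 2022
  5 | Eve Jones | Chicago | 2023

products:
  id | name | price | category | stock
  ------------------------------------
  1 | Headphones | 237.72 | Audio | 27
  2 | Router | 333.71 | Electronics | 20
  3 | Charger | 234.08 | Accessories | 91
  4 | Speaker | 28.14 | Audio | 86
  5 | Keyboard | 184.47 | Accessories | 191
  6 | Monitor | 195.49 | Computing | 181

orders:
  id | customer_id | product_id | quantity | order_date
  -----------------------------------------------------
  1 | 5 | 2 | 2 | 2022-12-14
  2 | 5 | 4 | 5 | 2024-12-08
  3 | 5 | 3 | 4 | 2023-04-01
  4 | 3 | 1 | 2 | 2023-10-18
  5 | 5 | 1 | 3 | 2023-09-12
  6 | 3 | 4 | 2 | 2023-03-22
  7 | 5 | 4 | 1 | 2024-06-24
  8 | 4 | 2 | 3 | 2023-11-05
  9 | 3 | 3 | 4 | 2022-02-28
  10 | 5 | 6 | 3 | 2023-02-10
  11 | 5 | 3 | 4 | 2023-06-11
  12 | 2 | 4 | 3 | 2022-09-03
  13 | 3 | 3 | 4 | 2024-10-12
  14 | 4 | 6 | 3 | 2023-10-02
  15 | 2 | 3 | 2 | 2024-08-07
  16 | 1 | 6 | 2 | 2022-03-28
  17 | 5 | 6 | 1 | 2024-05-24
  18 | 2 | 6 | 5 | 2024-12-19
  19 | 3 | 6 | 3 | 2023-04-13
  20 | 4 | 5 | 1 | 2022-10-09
SELECT AVG(price) FROM products WHERE stock > 124

Execution result:
189.98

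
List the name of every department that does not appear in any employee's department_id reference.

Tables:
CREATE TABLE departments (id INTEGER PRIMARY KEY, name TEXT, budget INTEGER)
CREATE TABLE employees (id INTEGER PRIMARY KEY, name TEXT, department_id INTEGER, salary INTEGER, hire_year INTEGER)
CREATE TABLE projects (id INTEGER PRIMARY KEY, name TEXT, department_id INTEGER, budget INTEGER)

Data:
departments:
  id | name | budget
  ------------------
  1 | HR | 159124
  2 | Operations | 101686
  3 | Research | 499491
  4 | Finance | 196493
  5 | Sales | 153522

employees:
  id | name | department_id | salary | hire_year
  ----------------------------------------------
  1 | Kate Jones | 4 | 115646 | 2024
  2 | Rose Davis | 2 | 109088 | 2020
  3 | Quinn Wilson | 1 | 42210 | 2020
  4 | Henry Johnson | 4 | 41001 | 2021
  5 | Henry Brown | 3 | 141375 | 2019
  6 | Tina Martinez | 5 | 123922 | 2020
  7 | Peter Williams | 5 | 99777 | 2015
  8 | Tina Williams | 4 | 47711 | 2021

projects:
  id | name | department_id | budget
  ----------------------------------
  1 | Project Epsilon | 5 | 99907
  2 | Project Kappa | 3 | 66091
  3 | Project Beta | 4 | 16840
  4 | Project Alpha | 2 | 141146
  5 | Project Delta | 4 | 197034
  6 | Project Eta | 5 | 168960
SELECT p.name FROM departments p LEFT JOIN employees c ON c.department_id = p.id WHERE c.id IS NULL

Execution result:
(no rows)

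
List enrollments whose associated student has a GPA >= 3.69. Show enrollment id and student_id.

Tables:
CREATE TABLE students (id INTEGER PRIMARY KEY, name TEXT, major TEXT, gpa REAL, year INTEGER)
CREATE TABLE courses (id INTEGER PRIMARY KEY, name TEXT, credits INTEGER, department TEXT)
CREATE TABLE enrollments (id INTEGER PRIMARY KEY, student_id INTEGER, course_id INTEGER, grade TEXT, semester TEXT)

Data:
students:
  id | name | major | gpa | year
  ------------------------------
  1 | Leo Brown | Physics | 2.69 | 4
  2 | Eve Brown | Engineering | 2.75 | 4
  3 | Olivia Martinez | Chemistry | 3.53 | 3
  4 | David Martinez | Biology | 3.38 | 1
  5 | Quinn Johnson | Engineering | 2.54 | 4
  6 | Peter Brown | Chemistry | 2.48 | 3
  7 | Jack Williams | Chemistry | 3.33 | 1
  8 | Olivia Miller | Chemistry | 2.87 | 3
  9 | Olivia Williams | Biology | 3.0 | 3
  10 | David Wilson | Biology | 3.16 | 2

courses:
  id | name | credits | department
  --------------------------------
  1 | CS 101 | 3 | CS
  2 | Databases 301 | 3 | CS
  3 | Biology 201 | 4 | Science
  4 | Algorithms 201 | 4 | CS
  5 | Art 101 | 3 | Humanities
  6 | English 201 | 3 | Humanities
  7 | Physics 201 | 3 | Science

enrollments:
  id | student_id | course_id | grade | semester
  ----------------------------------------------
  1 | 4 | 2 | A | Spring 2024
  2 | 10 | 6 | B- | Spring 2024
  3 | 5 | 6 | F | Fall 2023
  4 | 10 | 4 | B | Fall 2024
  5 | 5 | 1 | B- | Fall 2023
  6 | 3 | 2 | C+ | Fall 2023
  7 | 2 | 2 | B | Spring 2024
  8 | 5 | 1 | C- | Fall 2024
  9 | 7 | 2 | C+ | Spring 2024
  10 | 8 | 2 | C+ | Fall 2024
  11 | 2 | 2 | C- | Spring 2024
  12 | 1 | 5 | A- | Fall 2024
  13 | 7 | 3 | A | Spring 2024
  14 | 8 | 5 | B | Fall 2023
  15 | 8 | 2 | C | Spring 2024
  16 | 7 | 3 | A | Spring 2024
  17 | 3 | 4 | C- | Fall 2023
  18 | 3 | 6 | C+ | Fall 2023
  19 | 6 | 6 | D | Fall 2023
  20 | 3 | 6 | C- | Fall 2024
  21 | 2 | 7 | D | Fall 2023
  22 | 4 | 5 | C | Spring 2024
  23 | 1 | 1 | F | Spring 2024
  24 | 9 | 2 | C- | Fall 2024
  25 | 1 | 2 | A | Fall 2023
SELECT id, student_id FROM enrollments WHERE student_id IN (SELECT id FROM students WHERE gpa >= 3.69)

Execution result:
(no rows)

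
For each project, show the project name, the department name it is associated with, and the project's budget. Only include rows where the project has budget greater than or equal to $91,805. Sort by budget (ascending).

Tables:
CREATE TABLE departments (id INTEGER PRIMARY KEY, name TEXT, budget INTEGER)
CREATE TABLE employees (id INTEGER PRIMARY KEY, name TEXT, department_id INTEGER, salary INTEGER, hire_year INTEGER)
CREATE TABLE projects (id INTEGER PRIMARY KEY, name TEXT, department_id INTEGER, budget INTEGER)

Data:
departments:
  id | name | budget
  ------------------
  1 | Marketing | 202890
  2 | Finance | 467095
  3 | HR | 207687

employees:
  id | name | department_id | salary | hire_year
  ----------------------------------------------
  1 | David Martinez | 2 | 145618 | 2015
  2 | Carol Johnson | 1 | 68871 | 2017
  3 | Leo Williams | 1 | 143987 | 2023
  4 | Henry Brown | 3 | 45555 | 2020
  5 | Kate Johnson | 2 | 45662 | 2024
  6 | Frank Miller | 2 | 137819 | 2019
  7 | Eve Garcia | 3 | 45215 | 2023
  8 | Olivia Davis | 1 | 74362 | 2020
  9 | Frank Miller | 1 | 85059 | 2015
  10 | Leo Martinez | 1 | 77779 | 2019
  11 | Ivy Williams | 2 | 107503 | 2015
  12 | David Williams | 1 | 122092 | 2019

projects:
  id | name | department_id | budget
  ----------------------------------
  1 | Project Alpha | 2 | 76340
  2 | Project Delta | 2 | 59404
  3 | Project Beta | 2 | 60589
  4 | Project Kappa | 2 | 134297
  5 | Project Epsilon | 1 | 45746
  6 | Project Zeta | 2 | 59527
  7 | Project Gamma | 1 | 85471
SELECT c.name, p.name AS department, c.budget FROM projects c JOIN departments p ON c.department_id = p.id WHERE c.budget >= 91805 ORDER BY c.budget ASC

Execution result:
name | department | budget
Project Kappa | Finance | 134297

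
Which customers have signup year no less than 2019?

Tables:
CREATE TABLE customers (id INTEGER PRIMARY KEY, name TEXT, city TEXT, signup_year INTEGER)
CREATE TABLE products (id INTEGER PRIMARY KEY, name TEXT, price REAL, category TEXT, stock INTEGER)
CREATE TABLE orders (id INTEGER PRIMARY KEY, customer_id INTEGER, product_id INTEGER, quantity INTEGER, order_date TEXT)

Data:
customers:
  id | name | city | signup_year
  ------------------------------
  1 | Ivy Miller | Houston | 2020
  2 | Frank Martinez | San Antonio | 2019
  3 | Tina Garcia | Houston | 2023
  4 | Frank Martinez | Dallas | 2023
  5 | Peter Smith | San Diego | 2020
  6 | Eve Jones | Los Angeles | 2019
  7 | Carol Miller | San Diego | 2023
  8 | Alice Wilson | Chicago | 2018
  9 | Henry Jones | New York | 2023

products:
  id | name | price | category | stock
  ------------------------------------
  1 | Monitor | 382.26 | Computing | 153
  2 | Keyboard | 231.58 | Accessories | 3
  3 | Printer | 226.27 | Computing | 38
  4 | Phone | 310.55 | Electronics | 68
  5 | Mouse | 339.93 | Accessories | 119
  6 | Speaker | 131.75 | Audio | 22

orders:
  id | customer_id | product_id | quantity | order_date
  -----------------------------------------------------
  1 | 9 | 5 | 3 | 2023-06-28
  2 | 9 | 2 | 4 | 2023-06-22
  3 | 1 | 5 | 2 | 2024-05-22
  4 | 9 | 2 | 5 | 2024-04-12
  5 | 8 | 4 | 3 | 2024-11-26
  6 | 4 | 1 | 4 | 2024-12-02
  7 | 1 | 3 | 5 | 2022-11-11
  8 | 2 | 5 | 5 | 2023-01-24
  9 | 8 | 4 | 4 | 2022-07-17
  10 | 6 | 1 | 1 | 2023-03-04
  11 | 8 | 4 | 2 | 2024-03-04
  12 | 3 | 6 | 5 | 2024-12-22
SELECT name, signup_year FROM customers WHERE signup_year >= 2019

Execution result:
name | signup_year
Ivy Miller | 2020
Frank Martinez | 2019
Tina Garcia | 2023
Frank Martinez | 2023
Peter Smith | 2020
Eve Jones | 2019
Carol Miller | 2023
Henry Jones | 2023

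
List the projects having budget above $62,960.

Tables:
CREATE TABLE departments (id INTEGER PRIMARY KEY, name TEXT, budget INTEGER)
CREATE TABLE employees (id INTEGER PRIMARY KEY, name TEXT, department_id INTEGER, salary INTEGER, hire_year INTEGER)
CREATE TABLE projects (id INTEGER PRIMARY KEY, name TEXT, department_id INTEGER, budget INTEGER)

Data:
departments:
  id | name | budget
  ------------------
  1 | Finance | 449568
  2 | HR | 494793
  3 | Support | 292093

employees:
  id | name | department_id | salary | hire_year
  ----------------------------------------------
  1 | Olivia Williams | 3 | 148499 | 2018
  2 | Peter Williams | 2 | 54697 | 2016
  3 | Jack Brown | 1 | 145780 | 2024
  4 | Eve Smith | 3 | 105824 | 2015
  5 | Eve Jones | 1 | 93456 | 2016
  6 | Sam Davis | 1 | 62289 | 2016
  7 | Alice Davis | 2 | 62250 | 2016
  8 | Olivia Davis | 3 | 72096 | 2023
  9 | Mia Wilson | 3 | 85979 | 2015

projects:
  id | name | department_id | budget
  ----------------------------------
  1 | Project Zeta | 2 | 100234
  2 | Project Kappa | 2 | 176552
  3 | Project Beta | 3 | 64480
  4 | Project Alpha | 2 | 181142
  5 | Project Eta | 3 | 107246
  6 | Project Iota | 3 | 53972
SELECT name, budget FROM projects WHERE budget > 62960

Execution result:
name | budget
Project Zeta | 100234
Project Kappa | 176552
Project Beta | 64480
Project Alpha | 181142
Project Eta | 107246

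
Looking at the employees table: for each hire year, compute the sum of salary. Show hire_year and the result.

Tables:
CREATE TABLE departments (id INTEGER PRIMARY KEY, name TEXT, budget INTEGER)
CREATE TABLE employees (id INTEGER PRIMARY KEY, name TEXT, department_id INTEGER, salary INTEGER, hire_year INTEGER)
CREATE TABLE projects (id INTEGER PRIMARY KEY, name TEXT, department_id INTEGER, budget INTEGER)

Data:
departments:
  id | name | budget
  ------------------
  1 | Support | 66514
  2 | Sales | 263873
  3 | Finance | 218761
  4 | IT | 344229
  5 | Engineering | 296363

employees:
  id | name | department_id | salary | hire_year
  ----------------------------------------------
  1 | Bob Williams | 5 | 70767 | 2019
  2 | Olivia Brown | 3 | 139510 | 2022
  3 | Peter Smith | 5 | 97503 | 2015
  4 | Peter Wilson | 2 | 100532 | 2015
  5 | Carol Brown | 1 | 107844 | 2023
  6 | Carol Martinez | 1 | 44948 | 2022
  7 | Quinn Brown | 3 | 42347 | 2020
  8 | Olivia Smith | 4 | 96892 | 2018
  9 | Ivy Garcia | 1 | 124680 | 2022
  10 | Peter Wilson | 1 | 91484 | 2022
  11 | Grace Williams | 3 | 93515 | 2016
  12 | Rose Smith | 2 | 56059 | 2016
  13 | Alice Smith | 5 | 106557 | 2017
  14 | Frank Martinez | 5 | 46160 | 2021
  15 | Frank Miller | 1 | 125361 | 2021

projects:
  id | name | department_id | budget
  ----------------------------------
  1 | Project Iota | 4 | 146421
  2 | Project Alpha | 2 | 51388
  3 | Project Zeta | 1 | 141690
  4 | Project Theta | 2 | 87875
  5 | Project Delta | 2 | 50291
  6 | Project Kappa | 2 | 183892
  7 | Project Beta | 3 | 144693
SELECT hire_year, SUM(salary) AS sum_salary FROM employees GROUP BY hire_year

Execution result:
hire_year | sum_salary
2015 | 198035
2016 | 149574
2017 | 106557
2018 | 96892
2019 | 70767
2020 | 42347
2021 | 171521
2022 | 400622
2023 | 107844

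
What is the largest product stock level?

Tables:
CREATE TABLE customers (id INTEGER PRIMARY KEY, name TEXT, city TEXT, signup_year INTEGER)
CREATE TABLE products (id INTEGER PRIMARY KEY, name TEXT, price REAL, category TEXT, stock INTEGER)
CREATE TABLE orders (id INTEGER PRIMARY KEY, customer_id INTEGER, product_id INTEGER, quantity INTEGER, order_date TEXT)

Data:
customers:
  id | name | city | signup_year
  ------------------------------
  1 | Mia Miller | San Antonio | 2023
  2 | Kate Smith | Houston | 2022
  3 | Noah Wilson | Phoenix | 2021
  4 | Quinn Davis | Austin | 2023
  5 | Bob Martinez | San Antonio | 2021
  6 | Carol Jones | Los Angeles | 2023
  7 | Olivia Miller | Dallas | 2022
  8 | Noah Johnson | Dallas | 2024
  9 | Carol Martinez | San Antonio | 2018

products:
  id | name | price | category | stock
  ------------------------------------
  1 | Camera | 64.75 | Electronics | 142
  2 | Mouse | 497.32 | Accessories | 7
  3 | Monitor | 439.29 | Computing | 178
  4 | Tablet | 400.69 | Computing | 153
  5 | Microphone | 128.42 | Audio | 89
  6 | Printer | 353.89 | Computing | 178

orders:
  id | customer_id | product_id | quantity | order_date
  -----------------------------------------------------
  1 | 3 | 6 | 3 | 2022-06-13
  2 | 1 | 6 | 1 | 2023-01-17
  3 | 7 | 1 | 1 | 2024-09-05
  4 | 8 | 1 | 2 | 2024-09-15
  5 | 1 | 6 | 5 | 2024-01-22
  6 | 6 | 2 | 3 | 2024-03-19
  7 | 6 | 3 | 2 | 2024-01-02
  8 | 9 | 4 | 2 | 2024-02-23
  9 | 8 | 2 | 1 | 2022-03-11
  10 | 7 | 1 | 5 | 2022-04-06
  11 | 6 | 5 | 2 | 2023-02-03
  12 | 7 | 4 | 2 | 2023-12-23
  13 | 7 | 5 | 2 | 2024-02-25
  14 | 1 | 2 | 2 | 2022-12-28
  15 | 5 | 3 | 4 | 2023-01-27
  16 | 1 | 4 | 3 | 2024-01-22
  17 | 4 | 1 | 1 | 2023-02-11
SELECT MAX(stock) FROM products

Execution result:
178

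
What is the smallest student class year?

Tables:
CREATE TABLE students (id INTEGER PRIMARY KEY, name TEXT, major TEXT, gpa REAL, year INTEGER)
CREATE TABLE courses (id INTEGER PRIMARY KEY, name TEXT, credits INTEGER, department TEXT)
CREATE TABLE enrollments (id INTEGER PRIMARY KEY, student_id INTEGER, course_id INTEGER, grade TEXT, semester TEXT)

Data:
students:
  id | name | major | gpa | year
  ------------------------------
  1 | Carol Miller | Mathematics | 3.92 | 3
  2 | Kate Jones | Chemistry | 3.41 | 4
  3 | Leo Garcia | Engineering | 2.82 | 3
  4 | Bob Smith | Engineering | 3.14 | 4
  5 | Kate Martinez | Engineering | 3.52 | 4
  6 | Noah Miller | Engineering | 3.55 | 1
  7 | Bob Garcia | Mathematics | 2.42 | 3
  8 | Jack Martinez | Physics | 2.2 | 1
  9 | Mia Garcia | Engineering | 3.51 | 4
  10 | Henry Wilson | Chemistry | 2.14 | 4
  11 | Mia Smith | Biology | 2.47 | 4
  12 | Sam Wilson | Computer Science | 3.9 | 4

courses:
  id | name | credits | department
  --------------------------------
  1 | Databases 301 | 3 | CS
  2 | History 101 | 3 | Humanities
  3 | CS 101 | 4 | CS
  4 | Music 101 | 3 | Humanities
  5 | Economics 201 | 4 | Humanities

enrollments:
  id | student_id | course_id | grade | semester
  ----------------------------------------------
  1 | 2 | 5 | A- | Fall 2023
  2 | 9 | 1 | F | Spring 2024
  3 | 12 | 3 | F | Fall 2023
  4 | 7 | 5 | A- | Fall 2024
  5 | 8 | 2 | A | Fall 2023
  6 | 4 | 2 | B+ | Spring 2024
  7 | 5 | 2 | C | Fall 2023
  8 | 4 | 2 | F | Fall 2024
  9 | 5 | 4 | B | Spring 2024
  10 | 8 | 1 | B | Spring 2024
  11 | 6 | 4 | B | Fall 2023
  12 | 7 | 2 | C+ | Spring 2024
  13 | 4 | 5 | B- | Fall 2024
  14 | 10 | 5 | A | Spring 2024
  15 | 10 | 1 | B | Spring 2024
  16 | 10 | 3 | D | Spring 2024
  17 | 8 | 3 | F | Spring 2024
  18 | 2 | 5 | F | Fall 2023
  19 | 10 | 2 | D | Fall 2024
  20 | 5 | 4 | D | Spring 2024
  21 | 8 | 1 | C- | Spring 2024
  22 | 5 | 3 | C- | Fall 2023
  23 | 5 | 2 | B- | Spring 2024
SELECT MIN(year) FROM students

Execution result:
1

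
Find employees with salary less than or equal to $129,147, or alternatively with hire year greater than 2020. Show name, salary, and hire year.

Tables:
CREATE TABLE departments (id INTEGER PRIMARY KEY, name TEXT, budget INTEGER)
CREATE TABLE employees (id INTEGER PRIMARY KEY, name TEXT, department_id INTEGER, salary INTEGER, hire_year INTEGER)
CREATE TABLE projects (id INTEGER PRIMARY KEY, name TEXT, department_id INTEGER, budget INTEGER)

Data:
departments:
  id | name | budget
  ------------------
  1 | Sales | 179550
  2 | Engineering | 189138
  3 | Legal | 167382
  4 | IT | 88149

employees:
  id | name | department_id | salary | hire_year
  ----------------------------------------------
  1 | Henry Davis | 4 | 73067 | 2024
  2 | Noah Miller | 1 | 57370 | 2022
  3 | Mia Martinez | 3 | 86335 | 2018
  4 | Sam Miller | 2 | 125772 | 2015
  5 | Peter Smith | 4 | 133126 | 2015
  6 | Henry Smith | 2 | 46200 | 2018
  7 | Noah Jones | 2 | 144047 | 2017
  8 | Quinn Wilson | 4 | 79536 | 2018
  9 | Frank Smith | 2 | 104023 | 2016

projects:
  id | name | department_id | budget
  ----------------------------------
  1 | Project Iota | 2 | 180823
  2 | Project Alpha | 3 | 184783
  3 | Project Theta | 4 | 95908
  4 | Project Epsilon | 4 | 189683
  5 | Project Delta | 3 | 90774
SELECT name, salary, hire_year FROM employees WHERE salary <= 129147 OR hire_year > 2020

Execution result:
name | salary | hire_year
Henry Davis | 73067 | 2024
Noah Miller | 57370 | 2022
Mia Martinez | 86335 | 2018
Sam Miller | 125772 | 2015
Henry Smith | 46200 | 2018
Quinn Wilson | 79536 | 2018
Frank Smith | 104023 | 2016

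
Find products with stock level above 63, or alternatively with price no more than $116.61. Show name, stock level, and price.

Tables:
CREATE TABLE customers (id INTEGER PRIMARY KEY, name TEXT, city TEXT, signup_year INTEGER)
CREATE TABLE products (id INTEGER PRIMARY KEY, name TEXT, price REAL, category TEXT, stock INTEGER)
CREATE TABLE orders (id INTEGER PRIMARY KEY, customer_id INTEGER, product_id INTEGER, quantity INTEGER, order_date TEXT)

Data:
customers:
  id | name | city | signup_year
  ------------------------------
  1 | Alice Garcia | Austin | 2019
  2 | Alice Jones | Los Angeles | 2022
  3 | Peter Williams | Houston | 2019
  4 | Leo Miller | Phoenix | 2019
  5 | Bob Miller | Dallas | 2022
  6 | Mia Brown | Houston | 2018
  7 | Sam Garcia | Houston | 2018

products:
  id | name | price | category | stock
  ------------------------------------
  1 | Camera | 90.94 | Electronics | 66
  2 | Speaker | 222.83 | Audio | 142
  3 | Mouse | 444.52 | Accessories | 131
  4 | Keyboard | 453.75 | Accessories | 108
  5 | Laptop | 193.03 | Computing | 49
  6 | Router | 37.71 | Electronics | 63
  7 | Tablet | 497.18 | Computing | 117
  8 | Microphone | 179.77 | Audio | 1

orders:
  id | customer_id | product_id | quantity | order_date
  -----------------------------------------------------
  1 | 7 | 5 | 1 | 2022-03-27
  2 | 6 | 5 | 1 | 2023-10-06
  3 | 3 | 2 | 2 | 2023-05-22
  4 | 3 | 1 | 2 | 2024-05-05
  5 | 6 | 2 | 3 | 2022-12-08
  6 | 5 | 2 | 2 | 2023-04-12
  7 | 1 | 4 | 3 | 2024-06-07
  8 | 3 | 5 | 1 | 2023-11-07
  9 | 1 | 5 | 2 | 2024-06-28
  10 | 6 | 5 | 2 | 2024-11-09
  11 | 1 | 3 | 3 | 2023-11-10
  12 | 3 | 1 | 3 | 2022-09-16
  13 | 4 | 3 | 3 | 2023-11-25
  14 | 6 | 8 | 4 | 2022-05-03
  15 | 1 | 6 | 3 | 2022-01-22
SELECT name, stock, price FROM products WHERE stock > 63 OR price <= 116.61

Execution result:
name | stock | price
Camera | 66 | 90.94
Speaker | 142 | 222.83
Mouse | 131 | 444.52
Keyboard | 108 | 453.75
Router | 63 | 37.71
Tablet | 117 | 497.18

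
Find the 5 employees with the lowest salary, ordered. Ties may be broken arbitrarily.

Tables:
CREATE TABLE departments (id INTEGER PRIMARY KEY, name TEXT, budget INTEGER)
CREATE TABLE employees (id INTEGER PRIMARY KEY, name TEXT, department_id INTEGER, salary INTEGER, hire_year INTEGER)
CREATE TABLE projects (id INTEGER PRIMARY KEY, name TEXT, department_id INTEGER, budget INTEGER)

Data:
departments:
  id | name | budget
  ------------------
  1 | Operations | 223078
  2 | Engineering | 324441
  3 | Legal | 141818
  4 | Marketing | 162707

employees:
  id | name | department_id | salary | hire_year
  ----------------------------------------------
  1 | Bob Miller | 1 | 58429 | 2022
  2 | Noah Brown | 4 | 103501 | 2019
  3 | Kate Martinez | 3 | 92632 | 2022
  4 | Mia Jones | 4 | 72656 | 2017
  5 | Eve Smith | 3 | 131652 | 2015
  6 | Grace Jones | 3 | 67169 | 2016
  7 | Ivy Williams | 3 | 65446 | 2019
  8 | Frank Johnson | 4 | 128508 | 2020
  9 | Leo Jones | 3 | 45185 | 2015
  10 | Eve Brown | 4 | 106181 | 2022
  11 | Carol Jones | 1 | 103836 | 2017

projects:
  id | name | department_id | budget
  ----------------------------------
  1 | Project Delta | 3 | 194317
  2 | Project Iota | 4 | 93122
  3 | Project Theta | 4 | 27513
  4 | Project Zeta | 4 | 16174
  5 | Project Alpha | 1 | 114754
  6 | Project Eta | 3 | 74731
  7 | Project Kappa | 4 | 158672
SELECT name, salary FROM employees ORDER BY salary ASC LIMIT 5

Execution result:
name | salary
Leo Jones | 45185
Bob Miller | 58429
Ivy Williams | 65446
Grace Jones | 67169
Mia Jones | 72656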